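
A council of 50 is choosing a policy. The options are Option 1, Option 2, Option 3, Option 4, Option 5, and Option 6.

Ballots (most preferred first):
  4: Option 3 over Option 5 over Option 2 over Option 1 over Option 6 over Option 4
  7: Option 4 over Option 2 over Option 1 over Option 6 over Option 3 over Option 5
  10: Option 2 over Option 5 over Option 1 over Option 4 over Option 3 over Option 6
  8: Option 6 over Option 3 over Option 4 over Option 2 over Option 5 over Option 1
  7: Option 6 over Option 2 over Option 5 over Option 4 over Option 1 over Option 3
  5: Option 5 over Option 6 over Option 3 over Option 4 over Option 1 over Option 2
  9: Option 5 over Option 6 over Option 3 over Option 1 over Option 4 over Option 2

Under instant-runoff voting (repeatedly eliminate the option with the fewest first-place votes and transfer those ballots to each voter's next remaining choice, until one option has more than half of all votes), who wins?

Option 2

Round 1: Option 1 0, Option 2 10, Option 3 4, Option 4 7, Option 5 14, Option 6 15. Option 1 eliminated.
Round 2: Option 2 10, Option 3 4, Option 4 7, Option 5 14, Option 6 15. Option 3 eliminated.
Round 3: Option 2 10, Option 4 7, Option 5 18, Option 6 15. Option 4 eliminated.
Round 4: Option 2 17, Option 5 18, Option 6 15. Option 6 eliminated.
Round 5: Option 2 32, Option 5 18. Option 2 has a majority (≥26).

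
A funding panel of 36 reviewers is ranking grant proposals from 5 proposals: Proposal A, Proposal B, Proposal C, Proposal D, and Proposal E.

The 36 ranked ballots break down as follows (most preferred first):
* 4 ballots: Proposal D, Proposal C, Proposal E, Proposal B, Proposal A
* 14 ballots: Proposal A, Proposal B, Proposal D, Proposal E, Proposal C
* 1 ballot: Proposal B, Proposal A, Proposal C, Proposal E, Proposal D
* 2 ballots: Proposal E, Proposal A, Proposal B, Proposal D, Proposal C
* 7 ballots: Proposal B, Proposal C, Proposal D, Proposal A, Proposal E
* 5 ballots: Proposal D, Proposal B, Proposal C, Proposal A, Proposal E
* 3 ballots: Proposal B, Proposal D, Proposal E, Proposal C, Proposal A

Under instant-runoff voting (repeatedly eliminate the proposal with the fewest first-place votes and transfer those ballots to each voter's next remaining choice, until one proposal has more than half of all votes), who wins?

Round 1: Proposal A 14, Proposal B 11, Proposal C 0, Proposal D 9, Proposal E 2. Proposal C eliminated.
Round 2: Proposal A 14, Proposal B 11, Proposal D 9, Proposal E 2. Proposal E eliminated.
Round 3: Proposal A 16, Proposal B 11, Proposal D 9. Proposal D eliminated.
Round 4: Proposal A 16, Proposal B 20. Proposal B has a majority (≥19).

Proposal B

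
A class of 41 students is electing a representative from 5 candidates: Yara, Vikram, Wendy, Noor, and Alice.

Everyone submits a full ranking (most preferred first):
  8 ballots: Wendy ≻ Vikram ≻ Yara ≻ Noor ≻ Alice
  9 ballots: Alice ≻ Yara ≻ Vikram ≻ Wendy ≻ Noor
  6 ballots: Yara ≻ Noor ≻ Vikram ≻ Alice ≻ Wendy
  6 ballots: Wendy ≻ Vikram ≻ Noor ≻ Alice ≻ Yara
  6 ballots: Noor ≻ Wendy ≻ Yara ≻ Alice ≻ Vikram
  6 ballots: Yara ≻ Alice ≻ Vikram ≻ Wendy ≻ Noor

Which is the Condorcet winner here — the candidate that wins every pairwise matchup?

Yara vs Vikram: 27–14
Yara vs Wendy: 21–20
Yara vs Noor: 29–12
Yara vs Alice: 26–15
Yara beats every other candidate.

Yara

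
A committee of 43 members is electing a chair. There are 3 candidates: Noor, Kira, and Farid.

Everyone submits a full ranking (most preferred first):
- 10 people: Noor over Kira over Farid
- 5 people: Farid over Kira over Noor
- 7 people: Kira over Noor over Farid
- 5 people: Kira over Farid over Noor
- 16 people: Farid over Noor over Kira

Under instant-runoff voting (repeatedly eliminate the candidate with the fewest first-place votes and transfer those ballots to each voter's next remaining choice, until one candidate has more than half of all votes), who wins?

Round 1: Noor 10, Kira 12, Farid 21. Noor eliminated.
Round 2: Kira 22, Farid 21. Kira has a majority (≥22).

Kira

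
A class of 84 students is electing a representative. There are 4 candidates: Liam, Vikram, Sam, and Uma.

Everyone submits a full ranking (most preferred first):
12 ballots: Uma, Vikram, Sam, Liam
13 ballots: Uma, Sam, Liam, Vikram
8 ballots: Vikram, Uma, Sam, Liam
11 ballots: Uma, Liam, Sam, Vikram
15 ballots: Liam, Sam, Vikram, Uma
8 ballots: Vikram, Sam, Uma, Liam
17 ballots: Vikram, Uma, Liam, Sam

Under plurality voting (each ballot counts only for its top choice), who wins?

Uma

First-place votes: Liam 15, Vikram 33, Sam 0, Uma 36.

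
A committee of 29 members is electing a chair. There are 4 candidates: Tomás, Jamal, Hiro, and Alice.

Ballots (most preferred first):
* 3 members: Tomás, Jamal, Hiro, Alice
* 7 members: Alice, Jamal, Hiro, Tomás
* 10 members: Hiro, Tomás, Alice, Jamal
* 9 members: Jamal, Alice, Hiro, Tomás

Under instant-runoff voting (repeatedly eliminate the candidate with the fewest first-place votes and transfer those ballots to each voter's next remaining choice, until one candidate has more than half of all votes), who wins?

Round 1: Tomás 3, Jamal 9, Hiro 10, Alice 7. Tomás eliminated.
Round 2: Jamal 12, Hiro 10, Alice 7. Alice eliminated.
Round 3: Jamal 19, Hiro 10. Jamal has a majority (≥15).

Jamal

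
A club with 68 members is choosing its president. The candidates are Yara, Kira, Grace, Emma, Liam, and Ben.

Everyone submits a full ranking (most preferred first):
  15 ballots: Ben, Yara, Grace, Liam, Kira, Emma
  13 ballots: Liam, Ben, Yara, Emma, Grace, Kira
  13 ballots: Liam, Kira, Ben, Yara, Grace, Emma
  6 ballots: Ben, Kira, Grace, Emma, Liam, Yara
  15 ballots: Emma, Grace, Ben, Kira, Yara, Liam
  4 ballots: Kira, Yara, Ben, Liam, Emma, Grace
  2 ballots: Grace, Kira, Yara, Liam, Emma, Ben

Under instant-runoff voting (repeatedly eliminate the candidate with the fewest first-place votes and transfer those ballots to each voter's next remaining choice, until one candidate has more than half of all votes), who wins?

Ben

Round 1: Yara 0, Kira 4, Grace 2, Emma 15, Liam 26, Ben 21. Yara eliminated.
Round 2: Kira 4, Grace 2, Emma 15, Liam 26, Ben 21. Grace eliminated.
Round 3: Kira 6, Emma 15, Liam 26, Ben 21. Kira eliminated.
Round 4: Emma 15, Liam 28, Ben 25. Emma eliminated.
Round 5: Liam 28, Ben 40. Ben has a majority (≥35).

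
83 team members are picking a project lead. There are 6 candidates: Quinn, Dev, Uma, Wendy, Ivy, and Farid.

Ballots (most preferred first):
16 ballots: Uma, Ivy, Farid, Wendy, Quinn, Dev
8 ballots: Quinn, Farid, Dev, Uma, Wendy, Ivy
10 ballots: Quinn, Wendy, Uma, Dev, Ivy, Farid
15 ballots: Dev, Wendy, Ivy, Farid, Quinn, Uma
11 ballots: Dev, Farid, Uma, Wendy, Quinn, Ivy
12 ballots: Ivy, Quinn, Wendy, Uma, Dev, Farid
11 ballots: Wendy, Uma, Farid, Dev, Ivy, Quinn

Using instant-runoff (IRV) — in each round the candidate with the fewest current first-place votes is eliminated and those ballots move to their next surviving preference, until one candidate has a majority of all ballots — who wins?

Round 1: Quinn 18, Dev 26, Uma 16, Wendy 11, Ivy 12, Farid 0. Farid eliminated.
Round 2: Quinn 18, Dev 26, Uma 16, Wendy 11, Ivy 12. Wendy eliminated.
Round 3: Quinn 18, Dev 26, Uma 27, Ivy 12. Ivy eliminated.
Round 4: Quinn 30, Dev 26, Uma 27. Dev eliminated.
Round 5: Quinn 45, Uma 38. Quinn has a majority (≥42).

Quinn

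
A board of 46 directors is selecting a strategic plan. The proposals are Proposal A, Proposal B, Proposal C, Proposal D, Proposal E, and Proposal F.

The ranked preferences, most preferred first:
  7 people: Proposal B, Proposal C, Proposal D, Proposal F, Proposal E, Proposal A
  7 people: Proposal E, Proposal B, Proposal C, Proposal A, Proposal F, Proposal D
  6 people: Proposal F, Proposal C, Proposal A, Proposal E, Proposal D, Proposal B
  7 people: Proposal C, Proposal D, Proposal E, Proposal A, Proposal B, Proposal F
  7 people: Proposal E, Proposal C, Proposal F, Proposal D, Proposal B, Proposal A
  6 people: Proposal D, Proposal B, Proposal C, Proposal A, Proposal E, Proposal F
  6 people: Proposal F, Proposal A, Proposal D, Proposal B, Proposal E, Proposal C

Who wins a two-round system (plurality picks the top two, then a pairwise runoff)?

Proposal E

Round 1 first-place votes: Proposal A 0, Proposal B 7, Proposal C 7, Proposal D 6, Proposal E 14, Proposal F 12. Proposal E and Proposal F advance.
Runoff: Proposal E is ranked above Proposal F on 27 ballots, Proposal F above Proposal E on 19.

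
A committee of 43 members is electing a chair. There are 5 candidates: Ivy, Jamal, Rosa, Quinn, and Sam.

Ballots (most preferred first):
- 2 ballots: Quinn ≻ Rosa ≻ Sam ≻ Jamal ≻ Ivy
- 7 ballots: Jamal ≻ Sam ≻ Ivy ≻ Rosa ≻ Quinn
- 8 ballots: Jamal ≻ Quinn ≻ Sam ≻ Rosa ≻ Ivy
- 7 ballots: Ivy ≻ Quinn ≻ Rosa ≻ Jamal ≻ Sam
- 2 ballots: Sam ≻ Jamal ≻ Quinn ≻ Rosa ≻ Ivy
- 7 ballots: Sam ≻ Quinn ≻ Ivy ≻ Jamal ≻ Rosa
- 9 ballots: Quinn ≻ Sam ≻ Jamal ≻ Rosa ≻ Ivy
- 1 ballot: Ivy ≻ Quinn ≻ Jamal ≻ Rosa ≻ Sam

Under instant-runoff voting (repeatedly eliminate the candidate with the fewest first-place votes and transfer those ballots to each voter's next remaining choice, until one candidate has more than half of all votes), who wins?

Quinn

Round 1: Ivy 8, Jamal 15, Rosa 0, Quinn 11, Sam 9. Rosa eliminated.
Round 2: Ivy 8, Jamal 15, Quinn 11, Sam 9. Ivy eliminated.
Round 3: Jamal 15, Quinn 19, Sam 9. Sam eliminated.
Round 4: Jamal 17, Quinn 26. Quinn has a majority (≥22).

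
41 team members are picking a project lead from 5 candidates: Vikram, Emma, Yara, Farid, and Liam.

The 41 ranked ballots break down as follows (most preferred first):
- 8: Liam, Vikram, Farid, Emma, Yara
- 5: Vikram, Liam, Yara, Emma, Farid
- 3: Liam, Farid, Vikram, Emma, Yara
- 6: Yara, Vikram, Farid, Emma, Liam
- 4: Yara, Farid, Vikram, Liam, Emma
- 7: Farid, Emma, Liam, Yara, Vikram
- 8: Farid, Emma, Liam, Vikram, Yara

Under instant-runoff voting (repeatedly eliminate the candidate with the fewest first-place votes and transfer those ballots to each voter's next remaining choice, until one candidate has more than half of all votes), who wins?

Round 1: Vikram 5, Emma 0, Yara 10, Farid 15, Liam 11. Emma eliminated.
Round 2: Vikram 5, Yara 10, Farid 15, Liam 11. Vikram eliminated.
Round 3: Yara 10, Farid 15, Liam 16. Yara eliminated.
Round 4: Farid 25, Liam 16. Farid has a majority (≥21).

Farid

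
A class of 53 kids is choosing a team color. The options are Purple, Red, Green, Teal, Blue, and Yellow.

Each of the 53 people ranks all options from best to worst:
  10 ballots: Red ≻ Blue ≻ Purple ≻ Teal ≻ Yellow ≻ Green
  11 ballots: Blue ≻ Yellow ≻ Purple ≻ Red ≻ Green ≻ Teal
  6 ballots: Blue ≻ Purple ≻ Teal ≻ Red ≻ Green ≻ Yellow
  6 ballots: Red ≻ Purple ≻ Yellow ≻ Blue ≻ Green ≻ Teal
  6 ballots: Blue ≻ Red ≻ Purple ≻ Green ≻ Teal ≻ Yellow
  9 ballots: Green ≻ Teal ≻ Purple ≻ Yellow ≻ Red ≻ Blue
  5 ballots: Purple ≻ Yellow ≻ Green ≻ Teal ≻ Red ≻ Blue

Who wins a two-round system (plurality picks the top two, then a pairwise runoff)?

Red

Round 1 first-place votes: Purple 5, Red 16, Green 9, Teal 0, Blue 23, Yellow 0. Blue and Red advance.
Runoff: Blue is ranked above Red on 23 ballots, Red above Blue on 30.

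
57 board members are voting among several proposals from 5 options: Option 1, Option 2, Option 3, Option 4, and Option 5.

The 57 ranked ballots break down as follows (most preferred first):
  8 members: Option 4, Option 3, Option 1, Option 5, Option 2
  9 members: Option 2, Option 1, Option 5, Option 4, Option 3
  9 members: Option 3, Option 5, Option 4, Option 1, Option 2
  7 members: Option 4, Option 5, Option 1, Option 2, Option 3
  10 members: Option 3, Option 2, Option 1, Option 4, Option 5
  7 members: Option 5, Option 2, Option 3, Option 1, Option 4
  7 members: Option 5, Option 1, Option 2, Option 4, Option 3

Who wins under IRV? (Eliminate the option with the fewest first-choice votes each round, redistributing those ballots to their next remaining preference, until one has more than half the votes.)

Round 1: Option 1 0, Option 2 9, Option 3 19, Option 4 15, Option 5 14. Option 1 eliminated.
Round 2: Option 2 9, Option 3 19, Option 4 15, Option 5 14. Option 2 eliminated.
Round 3: Option 3 19, Option 4 15, Option 5 23. Option 4 eliminated.
Round 4: Option 3 27, Option 5 30. Option 5 has a majority (≥29).

Option 5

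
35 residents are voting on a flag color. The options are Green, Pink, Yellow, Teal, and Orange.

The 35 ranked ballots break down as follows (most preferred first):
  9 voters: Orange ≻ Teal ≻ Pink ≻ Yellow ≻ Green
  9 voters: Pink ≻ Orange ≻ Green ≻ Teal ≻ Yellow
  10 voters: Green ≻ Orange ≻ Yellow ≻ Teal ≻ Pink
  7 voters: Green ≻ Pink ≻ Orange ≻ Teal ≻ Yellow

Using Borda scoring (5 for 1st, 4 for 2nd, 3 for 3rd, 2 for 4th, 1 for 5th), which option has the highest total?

Green: 9×1 + 9×3 + 10×5 + 7×5 = 121
Pink: 9×3 + 9×5 + 10×1 + 7×4 = 110
Yellow: 9×2 + 9×1 + 10×3 + 7×1 = 64
Teal: 9×4 + 9×2 + 10×2 + 7×2 = 88
Orange: 9×5 + 9×4 + 10×4 + 7×3 = 142

Orange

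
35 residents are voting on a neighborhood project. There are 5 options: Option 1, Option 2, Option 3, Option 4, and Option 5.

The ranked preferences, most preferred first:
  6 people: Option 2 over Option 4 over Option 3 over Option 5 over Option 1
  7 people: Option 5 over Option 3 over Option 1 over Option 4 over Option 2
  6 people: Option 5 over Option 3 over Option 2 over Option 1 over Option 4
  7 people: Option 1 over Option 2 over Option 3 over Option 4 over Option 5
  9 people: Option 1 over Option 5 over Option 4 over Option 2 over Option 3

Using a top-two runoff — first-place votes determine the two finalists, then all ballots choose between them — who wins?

Round 1 first-place votes: Option 1 16, Option 2 6, Option 3 0, Option 4 0, Option 5 13. Option 1 and Option 5 advance.
Runoff: Option 1 is ranked above Option 5 on 16 ballots, Option 5 above Option 1 on 19.

Option 5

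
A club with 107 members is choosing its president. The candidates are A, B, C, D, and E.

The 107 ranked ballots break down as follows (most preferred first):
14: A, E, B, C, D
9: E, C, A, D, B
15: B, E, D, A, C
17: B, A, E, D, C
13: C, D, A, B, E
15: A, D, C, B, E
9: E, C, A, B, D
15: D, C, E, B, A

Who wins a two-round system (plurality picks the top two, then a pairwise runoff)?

Round 1 first-place votes: A 29, B 32, C 13, D 15, E 18. B and A advance.
Runoff: B is ranked above A on 47 ballots, A above B on 60.

A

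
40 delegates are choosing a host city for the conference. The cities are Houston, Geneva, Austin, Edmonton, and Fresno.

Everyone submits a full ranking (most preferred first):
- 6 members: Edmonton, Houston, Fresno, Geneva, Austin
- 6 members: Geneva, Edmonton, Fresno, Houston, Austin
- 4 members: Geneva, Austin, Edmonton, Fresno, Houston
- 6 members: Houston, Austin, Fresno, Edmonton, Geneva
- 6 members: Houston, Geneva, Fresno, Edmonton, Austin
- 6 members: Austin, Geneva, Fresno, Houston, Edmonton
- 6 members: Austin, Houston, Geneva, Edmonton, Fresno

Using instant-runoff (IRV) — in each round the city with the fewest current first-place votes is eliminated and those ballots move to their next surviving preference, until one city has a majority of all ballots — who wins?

Houston

Round 1: Houston 12, Geneva 10, Austin 12, Edmonton 6, Fresno 0. Fresno eliminated.
Round 2: Houston 12, Geneva 10, Austin 12, Edmonton 6. Edmonton eliminated.
Round 3: Houston 18, Geneva 10, Austin 12. Geneva eliminated.
Round 4: Houston 24, Austin 16. Houston has a majority (≥21).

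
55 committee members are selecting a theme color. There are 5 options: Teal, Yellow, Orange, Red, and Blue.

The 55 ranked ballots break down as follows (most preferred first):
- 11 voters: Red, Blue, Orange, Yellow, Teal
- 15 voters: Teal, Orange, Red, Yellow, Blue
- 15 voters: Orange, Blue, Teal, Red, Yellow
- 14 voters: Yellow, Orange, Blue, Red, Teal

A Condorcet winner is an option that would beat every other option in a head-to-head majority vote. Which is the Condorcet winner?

Orange vs Teal: 40–15
Orange vs Yellow: 41–14
Orange vs Red: 44–11
Orange vs Blue: 44–11
Orange beats every other option.

Orange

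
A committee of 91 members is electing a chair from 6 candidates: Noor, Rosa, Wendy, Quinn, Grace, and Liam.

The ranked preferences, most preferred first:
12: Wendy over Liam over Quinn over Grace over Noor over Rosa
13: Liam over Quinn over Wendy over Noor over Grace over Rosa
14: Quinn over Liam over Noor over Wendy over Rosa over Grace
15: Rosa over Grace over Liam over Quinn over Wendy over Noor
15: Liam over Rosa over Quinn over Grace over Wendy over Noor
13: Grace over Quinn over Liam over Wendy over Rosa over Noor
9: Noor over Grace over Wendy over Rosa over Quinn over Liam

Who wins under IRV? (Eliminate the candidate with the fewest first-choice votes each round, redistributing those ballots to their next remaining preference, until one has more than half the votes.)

Liam

Round 1: Noor 9, Rosa 15, Wendy 12, Quinn 14, Grace 13, Liam 28. Noor eliminated.
Round 2: Rosa 15, Wendy 12, Quinn 14, Grace 22, Liam 28. Wendy eliminated.
Round 3: Rosa 15, Quinn 14, Grace 22, Liam 40. Quinn eliminated.
Round 4: Rosa 15, Grace 22, Liam 54. Liam has a majority (≥46).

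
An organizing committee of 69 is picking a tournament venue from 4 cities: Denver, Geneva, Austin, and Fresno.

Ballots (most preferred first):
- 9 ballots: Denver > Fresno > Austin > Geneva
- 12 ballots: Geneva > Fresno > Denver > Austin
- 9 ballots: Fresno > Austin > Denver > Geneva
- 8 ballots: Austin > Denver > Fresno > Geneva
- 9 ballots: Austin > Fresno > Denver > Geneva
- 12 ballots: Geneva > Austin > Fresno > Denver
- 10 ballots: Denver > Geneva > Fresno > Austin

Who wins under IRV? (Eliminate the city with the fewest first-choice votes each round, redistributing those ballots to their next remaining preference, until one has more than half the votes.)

Round 1: Denver 19, Geneva 24, Austin 17, Fresno 9. Fresno eliminated.
Round 2: Denver 19, Geneva 24, Austin 26. Denver eliminated.
Round 3: Geneva 34, Austin 35. Austin has a majority (≥35).

Austin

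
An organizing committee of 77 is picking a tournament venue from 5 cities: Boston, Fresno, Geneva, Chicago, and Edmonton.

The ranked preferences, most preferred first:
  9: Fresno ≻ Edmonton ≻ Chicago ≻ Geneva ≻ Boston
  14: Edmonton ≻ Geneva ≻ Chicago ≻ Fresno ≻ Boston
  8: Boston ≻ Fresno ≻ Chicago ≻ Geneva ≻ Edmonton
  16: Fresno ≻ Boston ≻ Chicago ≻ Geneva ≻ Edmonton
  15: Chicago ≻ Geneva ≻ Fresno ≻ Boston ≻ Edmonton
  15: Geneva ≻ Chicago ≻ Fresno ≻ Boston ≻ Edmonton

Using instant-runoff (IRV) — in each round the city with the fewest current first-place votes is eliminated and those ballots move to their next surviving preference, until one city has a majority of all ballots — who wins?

Geneva

Round 1: Boston 8, Fresno 25, Geneva 15, Chicago 15, Edmonton 14. Boston eliminated.
Round 2: Fresno 33, Geneva 15, Chicago 15, Edmonton 14. Edmonton eliminated.
Round 3: Fresno 33, Geneva 29, Chicago 15. Chicago eliminated.
Round 4: Fresno 33, Geneva 44. Geneva has a majority (≥39).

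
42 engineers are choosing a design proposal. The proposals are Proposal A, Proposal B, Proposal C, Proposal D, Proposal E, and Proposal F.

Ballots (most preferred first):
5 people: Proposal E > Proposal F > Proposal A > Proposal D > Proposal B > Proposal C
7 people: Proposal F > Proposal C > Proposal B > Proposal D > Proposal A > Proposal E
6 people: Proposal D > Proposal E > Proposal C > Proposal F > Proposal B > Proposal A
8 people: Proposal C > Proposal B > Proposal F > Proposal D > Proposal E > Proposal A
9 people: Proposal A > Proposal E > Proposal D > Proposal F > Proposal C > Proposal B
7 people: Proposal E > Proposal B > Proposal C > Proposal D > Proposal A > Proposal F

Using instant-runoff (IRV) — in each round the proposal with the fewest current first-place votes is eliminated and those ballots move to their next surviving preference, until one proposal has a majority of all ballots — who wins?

Round 1: Proposal A 9, Proposal B 0, Proposal C 8, Proposal D 6, Proposal E 12, Proposal F 7. Proposal B eliminated.
Round 2: Proposal A 9, Proposal C 8, Proposal D 6, Proposal E 12, Proposal F 7. Proposal D eliminated.
Round 3: Proposal A 9, Proposal C 8, Proposal E 18, Proposal F 7. Proposal F eliminated.
Round 4: Proposal A 9, Proposal C 15, Proposal E 18. Proposal A eliminated.
Round 5: Proposal C 15, Proposal E 27. Proposal E has a majority (≥22).

Proposal E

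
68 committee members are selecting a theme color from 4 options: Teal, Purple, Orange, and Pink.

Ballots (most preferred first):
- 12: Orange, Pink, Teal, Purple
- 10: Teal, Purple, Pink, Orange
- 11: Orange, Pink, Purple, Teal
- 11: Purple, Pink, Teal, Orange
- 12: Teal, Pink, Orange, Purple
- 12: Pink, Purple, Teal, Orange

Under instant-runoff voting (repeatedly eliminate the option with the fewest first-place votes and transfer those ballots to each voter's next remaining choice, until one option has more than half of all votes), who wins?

Round 1: Teal 22, Purple 11, Orange 23, Pink 12. Purple eliminated.
Round 2: Teal 22, Orange 23, Pink 23. Teal eliminated.
Round 3: Orange 23, Pink 45. Pink has a majority (≥35).

Pink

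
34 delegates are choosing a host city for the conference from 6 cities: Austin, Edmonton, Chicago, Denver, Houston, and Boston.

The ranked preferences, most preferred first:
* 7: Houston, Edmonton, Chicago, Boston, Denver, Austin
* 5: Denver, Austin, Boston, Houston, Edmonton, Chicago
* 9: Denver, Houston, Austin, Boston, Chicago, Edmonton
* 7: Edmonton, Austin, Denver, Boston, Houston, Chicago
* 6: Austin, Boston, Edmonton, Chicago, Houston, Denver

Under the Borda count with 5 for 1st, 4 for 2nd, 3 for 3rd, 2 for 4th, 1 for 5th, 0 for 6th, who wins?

Austin: 7×0 + 5×4 + 9×3 + 7×4 + 6×5 = 105
Edmonton: 7×4 + 5×1 + 9×0 + 7×5 + 6×3 = 86
Chicago: 7×3 + 5×0 + 9×1 + 7×0 + 6×2 = 42
Denver: 7×1 + 5×5 + 9×5 + 7×3 + 6×0 = 98
Houston: 7×5 + 5×2 + 9×4 + 7×1 + 6×1 = 94
Boston: 7×2 + 5×3 + 9×2 + 7×2 + 6×4 = 85

Austin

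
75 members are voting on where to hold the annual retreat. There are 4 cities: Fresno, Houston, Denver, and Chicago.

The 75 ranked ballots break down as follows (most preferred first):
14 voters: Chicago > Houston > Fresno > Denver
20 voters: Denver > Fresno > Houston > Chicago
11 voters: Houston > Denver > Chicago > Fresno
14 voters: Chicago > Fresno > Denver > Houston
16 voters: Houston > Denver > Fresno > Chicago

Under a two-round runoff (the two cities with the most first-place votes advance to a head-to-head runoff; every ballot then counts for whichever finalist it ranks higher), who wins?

Round 1 first-place votes: Fresno 0, Houston 27, Denver 20, Chicago 28. Chicago and Houston advance.
Runoff: Chicago is ranked above Houston on 28 ballots, Houston above Chicago on 47.

Houston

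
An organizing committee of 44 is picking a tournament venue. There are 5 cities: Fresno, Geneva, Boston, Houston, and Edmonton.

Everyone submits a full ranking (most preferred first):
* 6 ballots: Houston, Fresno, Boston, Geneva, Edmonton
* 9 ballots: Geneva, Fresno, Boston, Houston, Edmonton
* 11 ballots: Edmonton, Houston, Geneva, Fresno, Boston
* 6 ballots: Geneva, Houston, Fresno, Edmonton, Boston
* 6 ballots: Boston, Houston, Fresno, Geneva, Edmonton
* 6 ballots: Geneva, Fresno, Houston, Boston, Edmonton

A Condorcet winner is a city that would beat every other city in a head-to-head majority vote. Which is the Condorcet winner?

Houston

Houston vs Fresno: 29–15
Houston vs Geneva: 23–21
Houston vs Boston: 29–15
Houston vs Edmonton: 33–11
Houston beats every other city.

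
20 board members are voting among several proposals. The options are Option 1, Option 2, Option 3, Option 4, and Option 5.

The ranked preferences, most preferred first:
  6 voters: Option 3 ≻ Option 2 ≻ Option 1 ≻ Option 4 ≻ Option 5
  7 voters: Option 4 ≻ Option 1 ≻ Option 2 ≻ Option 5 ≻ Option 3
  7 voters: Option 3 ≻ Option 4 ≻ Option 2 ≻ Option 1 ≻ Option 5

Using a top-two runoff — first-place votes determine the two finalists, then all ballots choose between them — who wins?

Round 1 first-place votes: Option 1 0, Option 2 0, Option 3 13, Option 4 7, Option 5 0. Option 3 and Option 4 advance.
Runoff: Option 3 is ranked above Option 4 on 13 ballots, Option 4 above Option 3 on 7.

Option 3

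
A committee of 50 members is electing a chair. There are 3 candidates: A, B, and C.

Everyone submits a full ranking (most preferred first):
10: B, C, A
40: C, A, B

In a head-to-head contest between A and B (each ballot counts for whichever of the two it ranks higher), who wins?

A

A is ranked above B on 40 ballots; B above A on 10.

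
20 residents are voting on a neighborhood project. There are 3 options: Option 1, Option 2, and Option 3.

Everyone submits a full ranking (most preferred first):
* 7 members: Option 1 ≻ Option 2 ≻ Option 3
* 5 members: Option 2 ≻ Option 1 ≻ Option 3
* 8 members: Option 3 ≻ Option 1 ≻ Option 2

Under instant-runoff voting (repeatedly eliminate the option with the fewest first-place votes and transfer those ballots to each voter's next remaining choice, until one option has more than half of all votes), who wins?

Round 1: Option 1 7, Option 2 5, Option 3 8. Option 2 eliminated.
Round 2: Option 1 12, Option 3 8. Option 1 has a majority (≥11).

Option 1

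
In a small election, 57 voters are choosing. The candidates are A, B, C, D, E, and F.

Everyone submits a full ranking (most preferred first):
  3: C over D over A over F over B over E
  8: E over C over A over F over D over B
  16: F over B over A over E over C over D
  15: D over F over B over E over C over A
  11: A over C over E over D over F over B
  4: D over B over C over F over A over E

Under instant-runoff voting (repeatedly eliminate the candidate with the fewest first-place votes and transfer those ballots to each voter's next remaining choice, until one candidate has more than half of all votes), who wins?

A

Round 1: A 11, B 0, C 3, D 19, E 8, F 16. B eliminated.
Round 2: A 11, C 3, D 19, E 8, F 16. C eliminated.
Round 3: A 11, D 22, E 8, F 16. E eliminated.
Round 4: A 19, D 22, F 16. F eliminated.
Round 5: A 35, D 22. A has a majority (≥29).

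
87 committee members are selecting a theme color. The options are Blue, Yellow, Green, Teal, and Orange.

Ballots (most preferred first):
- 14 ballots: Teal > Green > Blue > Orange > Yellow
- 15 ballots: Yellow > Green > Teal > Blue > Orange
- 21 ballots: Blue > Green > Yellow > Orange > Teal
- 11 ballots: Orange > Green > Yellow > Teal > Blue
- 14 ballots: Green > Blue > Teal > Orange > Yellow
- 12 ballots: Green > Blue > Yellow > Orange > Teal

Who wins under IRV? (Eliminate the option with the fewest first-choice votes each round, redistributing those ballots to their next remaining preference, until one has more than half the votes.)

Green

Round 1: Blue 21, Yellow 15, Green 26, Teal 14, Orange 11. Orange eliminated.
Round 2: Blue 21, Yellow 15, Green 37, Teal 14. Teal eliminated.
Round 3: Blue 21, Yellow 15, Green 51. Green has a majority (≥44).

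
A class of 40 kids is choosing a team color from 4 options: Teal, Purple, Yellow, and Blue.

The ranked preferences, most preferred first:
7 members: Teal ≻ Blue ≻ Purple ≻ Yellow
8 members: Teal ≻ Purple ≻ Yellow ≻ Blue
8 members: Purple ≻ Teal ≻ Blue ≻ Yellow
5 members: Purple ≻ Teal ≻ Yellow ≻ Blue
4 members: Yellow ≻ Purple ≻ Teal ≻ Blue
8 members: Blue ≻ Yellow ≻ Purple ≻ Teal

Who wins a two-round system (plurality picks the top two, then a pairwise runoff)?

Round 1 first-place votes: Teal 15, Purple 13, Yellow 4, Blue 8. Teal and Purple advance.
Runoff: Teal is ranked above Purple on 15 ballots, Purple above Teal on 25.

Purple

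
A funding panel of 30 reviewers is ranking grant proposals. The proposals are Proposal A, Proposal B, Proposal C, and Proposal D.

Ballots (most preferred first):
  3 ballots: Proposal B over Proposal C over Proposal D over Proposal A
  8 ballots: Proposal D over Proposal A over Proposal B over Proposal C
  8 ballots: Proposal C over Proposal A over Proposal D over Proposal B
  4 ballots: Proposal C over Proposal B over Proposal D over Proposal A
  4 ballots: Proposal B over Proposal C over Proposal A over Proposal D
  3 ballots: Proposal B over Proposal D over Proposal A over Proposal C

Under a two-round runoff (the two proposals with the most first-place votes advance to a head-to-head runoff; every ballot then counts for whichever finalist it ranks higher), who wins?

Proposal B

Round 1 first-place votes: Proposal A 0, Proposal B 10, Proposal C 12, Proposal D 8. Proposal C and Proposal B advance.
Runoff: Proposal C is ranked above Proposal B on 12 ballots, Proposal B above Proposal C on 18.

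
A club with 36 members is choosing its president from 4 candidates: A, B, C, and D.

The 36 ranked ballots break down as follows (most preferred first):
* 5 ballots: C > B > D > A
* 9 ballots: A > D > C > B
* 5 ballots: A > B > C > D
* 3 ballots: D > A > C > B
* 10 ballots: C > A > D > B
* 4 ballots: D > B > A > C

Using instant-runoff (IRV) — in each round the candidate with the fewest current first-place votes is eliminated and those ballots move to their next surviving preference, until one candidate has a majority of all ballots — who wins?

Round 1: A 14, B 0, C 15, D 7. B eliminated.
Round 2: A 14, C 15, D 7. D eliminated.
Round 3: A 21, C 15. A has a majority (≥19).

A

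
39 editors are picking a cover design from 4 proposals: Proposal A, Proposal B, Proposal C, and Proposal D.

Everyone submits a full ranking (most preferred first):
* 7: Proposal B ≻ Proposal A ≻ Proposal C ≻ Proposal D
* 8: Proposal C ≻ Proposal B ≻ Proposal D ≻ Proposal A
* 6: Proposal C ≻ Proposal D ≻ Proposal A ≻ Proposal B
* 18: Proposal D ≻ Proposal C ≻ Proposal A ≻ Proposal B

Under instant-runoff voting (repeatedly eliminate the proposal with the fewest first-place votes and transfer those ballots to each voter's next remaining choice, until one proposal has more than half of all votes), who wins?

Proposal C

Round 1: Proposal A 0, Proposal B 7, Proposal C 14, Proposal D 18. Proposal A eliminated.
Round 2: Proposal B 7, Proposal C 14, Proposal D 18. Proposal B eliminated.
Round 3: Proposal C 21, Proposal D 18. Proposal C has a majority (≥20).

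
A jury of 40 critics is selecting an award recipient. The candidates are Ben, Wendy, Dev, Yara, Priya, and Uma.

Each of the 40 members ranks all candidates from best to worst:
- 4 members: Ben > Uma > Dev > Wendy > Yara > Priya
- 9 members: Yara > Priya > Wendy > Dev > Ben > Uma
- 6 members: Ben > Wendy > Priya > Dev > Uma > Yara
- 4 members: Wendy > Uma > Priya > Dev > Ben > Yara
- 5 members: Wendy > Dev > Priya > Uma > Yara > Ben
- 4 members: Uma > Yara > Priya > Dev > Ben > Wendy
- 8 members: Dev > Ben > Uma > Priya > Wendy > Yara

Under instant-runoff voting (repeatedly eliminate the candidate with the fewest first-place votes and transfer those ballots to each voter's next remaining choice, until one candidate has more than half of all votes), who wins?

Round 1: Ben 10, Wendy 9, Dev 8, Yara 9, Priya 0, Uma 4. Priya eliminated.
Round 2: Ben 10, Wendy 9, Dev 8, Yara 9, Uma 4. Uma eliminated.
Round 3: Ben 10, Wendy 9, Dev 8, Yara 13. Dev eliminated.
Round 4: Ben 18, Wendy 9, Yara 13. Wendy eliminated.
Round 5: Ben 22, Yara 18. Ben has a majority (≥21).

Ben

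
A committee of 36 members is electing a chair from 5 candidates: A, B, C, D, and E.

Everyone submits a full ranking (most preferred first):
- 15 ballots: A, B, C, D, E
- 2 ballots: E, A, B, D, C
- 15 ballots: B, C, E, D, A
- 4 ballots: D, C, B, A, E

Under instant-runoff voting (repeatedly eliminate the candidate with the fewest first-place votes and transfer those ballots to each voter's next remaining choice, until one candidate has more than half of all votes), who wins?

Round 1: A 15, B 15, C 0, D 4, E 2. C eliminated.
Round 2: A 15, B 15, D 4, E 2. E eliminated.
Round 3: A 17, B 15, D 4. D eliminated.
Round 4: A 17, B 19. B has a majority (≥19).

B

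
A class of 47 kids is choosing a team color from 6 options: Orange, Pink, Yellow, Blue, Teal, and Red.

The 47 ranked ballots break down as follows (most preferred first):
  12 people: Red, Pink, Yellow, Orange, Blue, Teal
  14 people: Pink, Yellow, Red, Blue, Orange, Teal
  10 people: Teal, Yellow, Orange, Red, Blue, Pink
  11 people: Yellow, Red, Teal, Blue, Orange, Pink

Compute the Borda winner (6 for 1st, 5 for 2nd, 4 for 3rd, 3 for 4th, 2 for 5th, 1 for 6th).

Orange: 12×3 + 14×2 + 10×4 + 11×2 = 126
Pink: 12×5 + 14×6 + 10×1 + 11×1 = 165
Yellow: 12×4 + 14×5 + 10×5 + 11×6 = 234
Blue: 12×2 + 14×3 + 10×2 + 11×3 = 119
Teal: 12×1 + 14×1 + 10×6 + 11×4 = 130
Red: 12×6 + 14×4 + 10×3 + 11×5 = 213

Yellow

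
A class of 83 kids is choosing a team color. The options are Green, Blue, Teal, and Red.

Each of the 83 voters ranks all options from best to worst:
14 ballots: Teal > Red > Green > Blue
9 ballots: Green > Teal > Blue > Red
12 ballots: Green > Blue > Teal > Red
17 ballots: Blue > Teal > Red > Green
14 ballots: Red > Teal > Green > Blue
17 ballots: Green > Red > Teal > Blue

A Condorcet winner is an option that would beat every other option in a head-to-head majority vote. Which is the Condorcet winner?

Teal vs Green: 45–38
Teal vs Blue: 54–29
Teal vs Red: 52–31
Teal beats every other option.

Teal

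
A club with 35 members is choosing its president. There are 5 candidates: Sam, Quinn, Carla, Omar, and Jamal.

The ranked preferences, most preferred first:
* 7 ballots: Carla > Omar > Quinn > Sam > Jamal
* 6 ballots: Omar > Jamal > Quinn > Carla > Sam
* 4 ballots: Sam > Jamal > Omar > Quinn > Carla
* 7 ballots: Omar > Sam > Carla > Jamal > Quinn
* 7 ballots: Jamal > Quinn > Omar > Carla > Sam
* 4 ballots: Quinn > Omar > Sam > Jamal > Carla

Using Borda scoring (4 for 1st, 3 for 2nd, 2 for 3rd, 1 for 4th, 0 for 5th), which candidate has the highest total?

Sam: 7×1 + 6×0 + 4×4 + 7×3 + 7×0 + 4×2 = 52
Quinn: 7×2 + 6×2 + 4×1 + 7×0 + 7×3 + 4×4 = 67
Carla: 7×4 + 6×1 + 4×0 + 7×2 + 7×1 + 4×0 = 55
Omar: 7×3 + 6×4 + 4×2 + 7×4 + 7×2 + 4×3 = 107
Jamal: 7×0 + 6×3 + 4×3 + 7×1 + 7×4 + 4×1 = 69

Omar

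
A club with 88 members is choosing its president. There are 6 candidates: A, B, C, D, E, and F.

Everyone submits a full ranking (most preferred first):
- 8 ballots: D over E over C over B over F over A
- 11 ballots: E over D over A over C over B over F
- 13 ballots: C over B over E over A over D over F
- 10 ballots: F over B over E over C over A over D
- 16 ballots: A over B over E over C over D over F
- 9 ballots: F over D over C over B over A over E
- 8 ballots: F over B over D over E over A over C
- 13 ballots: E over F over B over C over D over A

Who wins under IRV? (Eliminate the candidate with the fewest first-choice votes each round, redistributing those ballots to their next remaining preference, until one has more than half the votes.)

Round 1: A 16, B 0, C 13, D 8, E 24, F 27. B eliminated.
Round 2: A 16, C 13, D 8, E 24, F 27. D eliminated.
Round 3: A 16, C 13, E 32, F 27. C eliminated.
Round 4: A 16, E 45, F 27. E has a majority (≥45).

E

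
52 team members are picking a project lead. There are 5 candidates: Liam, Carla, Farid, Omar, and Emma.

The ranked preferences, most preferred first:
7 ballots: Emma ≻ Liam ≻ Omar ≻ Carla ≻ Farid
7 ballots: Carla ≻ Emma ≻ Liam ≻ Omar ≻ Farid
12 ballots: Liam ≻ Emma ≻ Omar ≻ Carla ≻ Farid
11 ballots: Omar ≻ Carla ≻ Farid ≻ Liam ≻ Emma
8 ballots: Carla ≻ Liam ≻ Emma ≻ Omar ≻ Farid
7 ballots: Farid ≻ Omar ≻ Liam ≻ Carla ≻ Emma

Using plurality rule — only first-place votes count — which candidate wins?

Carla

First-place votes: Liam 12, Carla 15, Farid 7, Omar 11, Emma 7.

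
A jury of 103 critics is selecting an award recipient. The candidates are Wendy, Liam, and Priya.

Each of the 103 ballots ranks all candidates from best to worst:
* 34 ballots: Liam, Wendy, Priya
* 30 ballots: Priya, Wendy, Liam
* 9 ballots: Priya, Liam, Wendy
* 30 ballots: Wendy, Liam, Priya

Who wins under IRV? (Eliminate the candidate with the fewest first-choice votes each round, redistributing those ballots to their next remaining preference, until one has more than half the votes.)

Round 1: Wendy 30, Liam 34, Priya 39. Wendy eliminated.
Round 2: Liam 64, Priya 39. Liam has a majority (≥52).

Liam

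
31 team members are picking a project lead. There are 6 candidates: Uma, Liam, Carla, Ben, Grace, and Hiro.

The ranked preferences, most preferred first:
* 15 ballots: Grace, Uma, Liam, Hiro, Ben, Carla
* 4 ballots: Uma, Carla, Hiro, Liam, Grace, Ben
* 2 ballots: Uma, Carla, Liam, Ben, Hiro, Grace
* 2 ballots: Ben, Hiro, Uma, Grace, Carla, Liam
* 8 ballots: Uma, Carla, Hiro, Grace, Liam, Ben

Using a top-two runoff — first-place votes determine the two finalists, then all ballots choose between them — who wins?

Round 1 first-place votes: Uma 14, Liam 0, Carla 0, Ben 2, Grace 15, Hiro 0. Grace and Uma advance.
Runoff: Grace is ranked above Uma on 15 ballots, Uma above Grace on 16.

Uma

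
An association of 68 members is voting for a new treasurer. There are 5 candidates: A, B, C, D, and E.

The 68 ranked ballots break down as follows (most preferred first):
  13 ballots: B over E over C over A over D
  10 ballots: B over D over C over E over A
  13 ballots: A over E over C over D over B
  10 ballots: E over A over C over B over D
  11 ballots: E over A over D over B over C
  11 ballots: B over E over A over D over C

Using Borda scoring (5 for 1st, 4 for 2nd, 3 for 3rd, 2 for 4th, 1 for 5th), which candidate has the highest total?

E

A: 13×2 + 10×1 + 13×5 + 10×4 + 11×4 + 11×3 = 218
B: 13×5 + 10×5 + 13×1 + 10×2 + 11×2 + 11×5 = 225
C: 13×3 + 10×3 + 13×3 + 10×3 + 11×1 + 11×1 = 160
D: 13×1 + 10×4 + 13×2 + 10×1 + 11×3 + 11×2 = 144
E: 13×4 + 10×2 + 13×4 + 10×5 + 11×5 + 11×4 = 273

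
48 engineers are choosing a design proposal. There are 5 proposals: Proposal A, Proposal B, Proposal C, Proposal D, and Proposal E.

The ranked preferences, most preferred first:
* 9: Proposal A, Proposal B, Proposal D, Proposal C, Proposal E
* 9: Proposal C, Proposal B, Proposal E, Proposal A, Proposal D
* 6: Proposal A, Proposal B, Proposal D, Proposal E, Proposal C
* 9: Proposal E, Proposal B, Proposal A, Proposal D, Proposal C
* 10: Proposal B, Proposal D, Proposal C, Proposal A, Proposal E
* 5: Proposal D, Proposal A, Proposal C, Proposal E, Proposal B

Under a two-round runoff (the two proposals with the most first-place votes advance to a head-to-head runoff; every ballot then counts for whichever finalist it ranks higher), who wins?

Round 1 first-place votes: Proposal A 15, Proposal B 10, Proposal C 9, Proposal D 5, Proposal E 9. Proposal A and Proposal B advance.
Runoff: Proposal A is ranked above Proposal B on 20 ballots, Proposal B above Proposal A on 28.

Proposal B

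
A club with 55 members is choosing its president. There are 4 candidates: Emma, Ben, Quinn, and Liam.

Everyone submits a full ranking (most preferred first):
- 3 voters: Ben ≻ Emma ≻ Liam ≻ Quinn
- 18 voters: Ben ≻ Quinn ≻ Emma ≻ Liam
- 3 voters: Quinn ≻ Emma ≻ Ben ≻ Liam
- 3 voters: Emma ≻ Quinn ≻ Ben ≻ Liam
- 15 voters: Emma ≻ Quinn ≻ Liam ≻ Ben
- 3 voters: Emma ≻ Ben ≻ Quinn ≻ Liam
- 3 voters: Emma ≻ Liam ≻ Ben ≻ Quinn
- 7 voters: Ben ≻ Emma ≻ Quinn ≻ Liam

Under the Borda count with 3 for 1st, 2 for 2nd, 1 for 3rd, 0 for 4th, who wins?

Emma: 3×2 + 18×1 + 3×2 + 3×3 + 15×3 + 3×3 + 3×3 + 7×2 = 116
Ben: 3×3 + 18×3 + 3×1 + 3×1 + 15×0 + 3×2 + 3×1 + 7×3 = 99
Quinn: 3×0 + 18×2 + 3×3 + 3×2 + 15×2 + 3×1 + 3×0 + 7×1 = 91
Liam: 3×1 + 18×0 + 3×0 + 3×0 + 15×1 + 3×0 + 3×2 + 7×0 = 24

Emma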